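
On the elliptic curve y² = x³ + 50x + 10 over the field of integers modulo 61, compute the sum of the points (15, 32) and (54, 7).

(15, 32) + (54, 7). λ = (7 - 32)/(54 - 15) ≡ 36/39 mod 61. 39⁻¹ ≡ 36 (mod 61), so λ ≡ 15.
  x = λ² - 15 - 54 = 225 - 69 ≡ 34; y = λ·(15 - 34) - 32 ≡ 49. → (34, 49)

(34, 49)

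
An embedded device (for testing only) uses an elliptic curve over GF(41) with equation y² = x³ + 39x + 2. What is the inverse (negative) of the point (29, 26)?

-(29, 26) = (29, -26 mod 41) = (29, 15).

(29, 15)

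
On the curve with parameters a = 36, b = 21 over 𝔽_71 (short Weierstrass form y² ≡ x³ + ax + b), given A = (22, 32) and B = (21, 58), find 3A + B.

(26, 59)

First 3A:
Repeated addition: build up to 3A.
2A: tangent at (22, 32): λ = (3·22² + 36)/(2·32) ≡ 68/64. 64⁻¹ ≡ 10 (mod 71), so λ ≡ 68·10 ≡ 41.
  x = λ² - 22 - 22 = 1681 - 44 ≡ 4; y = λ·(22 - 4) - 32 ≡ 67. → (4, 67)
3A: (4, 67) + (22, 32). λ = (32 - 67)/(22 - 4) ≡ 36/18 mod 71. 18⁻¹ ≡ 4 (mod 71) since 18·4 = 72 ≡ 1, so λ ≡ 2.
  x = λ² - 4 - 22 = 4 - 26 ≡ 49; y = λ·(4 - 49) - 67 ≡ 56. → (49, 56)
3A = (49, 56).
Finally 3A + B:
(49, 56) + (21, 58). λ = (58 - 56)/(21 - 49) ≡ 2/43 mod 71. 43⁻¹ ≡ 38 (mod 71), so λ ≡ 5.
  x = λ² - 49 - 21 = 25 - 70 ≡ 26; y = λ·(49 - 26) - 56 ≡ 59. → (26, 59)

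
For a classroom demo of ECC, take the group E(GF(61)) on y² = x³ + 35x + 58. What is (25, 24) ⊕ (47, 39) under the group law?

(9, 59)

(25, 24) + (47, 39). λ = (39 - 24)/(47 - 25) ≡ 15/22 mod 61. 22⁻¹ ≡ 25 (mod 61) since 22·25 = 550 ≡ 1, so λ ≡ 9.
  x = λ² - 25 - 47 = 81 - 72 ≡ 9; y = λ·(25 - 9) - 24 ≡ 59. → (9, 59)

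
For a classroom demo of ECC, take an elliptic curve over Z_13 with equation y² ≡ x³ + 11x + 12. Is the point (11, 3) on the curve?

no

y² = 3² ≡ 9; x³ + 11x + 12 = 1464 ≡ 8 (mod 13). 9 ≠ 8.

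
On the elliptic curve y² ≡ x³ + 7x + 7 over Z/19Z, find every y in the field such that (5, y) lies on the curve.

none

x³ + 7x + 7 = 167 ≡ 15 (mod 19).
15 is a non-residue mod 19; no y exists.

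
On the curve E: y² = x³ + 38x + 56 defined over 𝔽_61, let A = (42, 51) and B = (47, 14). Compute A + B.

(17, 8)

(42, 51) + (47, 14). λ = (14 - 51)/(47 - 42) ≡ 24/5 mod 61. 5⁻¹ ≡ 49 (mod 61) since 5·49 = 245 ≡ 1, so λ ≡ 17.
  x = λ² - 42 - 47 = 289 - 89 ≡ 17; y = λ·(42 - 17) - 51 ≡ 8. → (17, 8)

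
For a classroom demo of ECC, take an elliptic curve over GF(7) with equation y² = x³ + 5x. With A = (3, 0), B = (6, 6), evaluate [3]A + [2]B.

First 3A:
Repeated addition: build up to 3A.
2A: (3, 0) + (3, 0): same x and y₁ ≡ -y₂, so the sum is 𝒪.
3A: 𝒪 + (3, 0) = (3, 0) (identity).
3A = (3, 0).
Next 2B:
Repeated addition: build up to 2B.
2B: tangent at (6, 6): λ = (3·6² + 5)/(2·6) ≡ 1/5. 5⁻¹ ≡ 3 (mod 7), so λ ≡ 1·3 ≡ 3.
  x = λ² - 6 - 6 = 9 - 12 ≡ 4; y = λ·(6 - 4) - 6 ≡ 0. → (4, 0)
2B = (4, 0).
Finally 3A + 2B:
(3, 0) + (4, 0). λ = (0 - 0)/(4 - 3) ≡ 0/1 mod 7. 1⁻¹ ≡ 1 (mod 7) since 1·1 = 1 ≡ 1, so λ ≡ 0.
  x = λ² - 3 - 4 = 0 - 7 ≡ 0; y = λ·(3 - 0) - 0 ≡ 0. → (0, 0)

(0, 0)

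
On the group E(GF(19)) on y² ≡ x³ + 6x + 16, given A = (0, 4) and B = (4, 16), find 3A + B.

First 3A:
Repeated addition: build up to 3A.
2A: tangent at (0, 4): λ = (3·0² + 6)/(2·4) ≡ 6/8. 8⁻¹ ≡ 12 (mod 19) since 8·12 = 96 ≡ 1, so λ ≡ 6·12 ≡ 15.
  x = λ² - 0 - 0 = 225 - 0 ≡ 16; y = λ·(0 - 16) - 4 ≡ 3. → (16, 3)
3A: (16, 3) + (0, 4). λ = (4 - 3)/(0 - 16) ≡ 1/3 mod 19. 3⁻¹ ≡ 13 (mod 19), so λ ≡ 13.
  x = λ² - 16 - 0 = 169 - 16 ≡ 1; y = λ·(16 - 1) - 3 ≡ 2. → (1, 2)
3A = (1, 2).
Finally 3A + B:
(1, 2) + (4, 16). λ = (16 - 2)/(4 - 1) ≡ 14/3 mod 19. 3⁻¹ ≡ 13 (mod 19), so λ ≡ 11.
  x = λ² - 1 - 4 = 121 - 5 ≡ 2; y = λ·(1 - 2) - 2 ≡ 6. → (2, 6)

(2, 6)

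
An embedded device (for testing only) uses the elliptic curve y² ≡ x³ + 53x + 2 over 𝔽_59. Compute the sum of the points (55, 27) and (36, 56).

(55, 27) + (36, 56). λ = (56 - 27)/(36 - 55) ≡ 29/40 mod 59. 40⁻¹ ≡ 31 (mod 59), so λ ≡ 14.
  x = λ² - 55 - 36 = 196 - 91 ≡ 46; y = λ·(55 - 46) - 27 ≡ 40. → (46, 40)

(46, 40)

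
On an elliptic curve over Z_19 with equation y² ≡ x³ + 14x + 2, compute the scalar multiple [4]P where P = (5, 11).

(2, 0)

Double-and-add on 4 = (100)₂. Start with P = (5, 11) for the leading 1-bit.
double: tangent at (5, 11): λ = (3·5² + 14)/(2·11) ≡ 13/3. 3⁻¹ ≡ 13 (mod 19), so λ ≡ 13·13 ≡ 17.
  x = λ² - 5 - 5 = 289 - 10 ≡ 13; y = λ·(5 - 13) - 11 ≡ 5. → (13, 5)
double: tangent at (13, 5): λ = (3·13² + 14)/(2·5) ≡ 8/10. 10⁻¹ ≡ 2 (mod 19) since 10·2 = 20 ≡ 1, so λ ≡ 8·2 ≡ 16.
  x = λ² - 13 - 13 = 256 - 26 ≡ 2; y = λ·(13 - 2) - 5 ≡ 0. → (2, 0)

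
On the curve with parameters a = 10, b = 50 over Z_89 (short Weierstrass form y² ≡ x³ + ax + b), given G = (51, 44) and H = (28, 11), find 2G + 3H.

(31, 46)

First 2G:
Repeated addition: build up to 2G.
2G: tangent at (51, 44): λ = (3·51² + 10)/(2·44) ≡ 70/88. 88⁻¹ ≡ 88 (mod 89), so λ ≡ 70·88 ≡ 19.
  x = λ² - 51 - 51 = 361 - 102 ≡ 81; y = λ·(51 - 81) - 44 ≡ 9. → (81, 9)
2G = (81, 9).
Next 3H:
Repeated addition: build up to 3H.
2H: tangent at (28, 11): λ = (3·28² + 10)/(2·11) ≡ 48/22. 22⁻¹ ≡ 85 (mod 89), so λ ≡ 48·85 ≡ 75.
  x = λ² - 28 - 28 = 5625 - 56 ≡ 51; y = λ·(28 - 51) - 11 ≡ 44. → (51, 44)
3H: (51, 44) + (28, 11). λ = (11 - 44)/(28 - 51) ≡ 56/66 mod 89. 66⁻¹ ≡ 58 (mod 89), so λ ≡ 44.
  x = λ² - 51 - 28 = 1936 - 79 ≡ 77; y = λ·(51 - 77) - 44 ≡ 58. → (77, 58)
3H = (77, 58).
Finally 2G + 3H:
(81, 9) + (77, 58). λ = (58 - 9)/(77 - 81) ≡ 49/85 mod 89. 85⁻¹ ≡ 22 (mod 89) since 85·22 = 1870 ≡ 1, so λ ≡ 10.
  x = λ² - 81 - 77 = 100 - 158 ≡ 31; y = λ·(81 - 31) - 9 ≡ 46. → (31, 46)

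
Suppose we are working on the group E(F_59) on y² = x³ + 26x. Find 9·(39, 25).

(55, 3)

Write P = (39, 25).
Double-and-add on 9 = (1001)₂. Start with P = (39, 25) for the leading 1-bit.
double: tangent at (39, 25): λ = (3·39² + 26)/(2·25) ≡ 46/50. 50⁻¹ ≡ 13 (mod 59), so λ ≡ 46·13 ≡ 8.
  x = λ² - 39 - 39 = 64 - 78 ≡ 45; y = λ·(39 - 45) - 25 ≡ 45. → (45, 45)
double: tangent at (45, 45): λ = (3·45² + 26)/(2·45) ≡ 24/31. 31⁻¹ ≡ 40 (mod 59), so λ ≡ 24·40 ≡ 16.
  x = λ² - 45 - 45 = 256 - 90 ≡ 48; y = λ·(45 - 48) - 45 ≡ 25. → (48, 25)
double: tangent at (48, 25): λ = (3·48² + 26)/(2·25) ≡ 35/50. 50⁻¹ ≡ 13 (mod 59) since 50·13 = 650 ≡ 1, so λ ≡ 35·13 ≡ 42.
  x = λ² - 48 - 48 = 1764 - 96 ≡ 16; y = λ·(48 - 16) - 25 ≡ 21. → (16, 21)
add P: (16, 21) + (39, 25). λ = (25 - 21)/(39 - 16) ≡ 4/23 mod 59. 23⁻¹ ≡ 18 (mod 59), so λ ≡ 13.
  x = λ² - 16 - 39 = 169 - 55 ≡ 55; y = λ·(16 - 55) - 21 ≡ 3. → (55, 3)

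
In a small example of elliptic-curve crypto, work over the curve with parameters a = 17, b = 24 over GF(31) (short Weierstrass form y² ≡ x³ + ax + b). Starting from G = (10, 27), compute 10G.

Repeated addition: build up to 10G.
2G: tangent at (10, 27): λ = (3·10² + 17)/(2·27) ≡ 7/23. 23⁻¹ ≡ 27 (mod 31), so λ ≡ 7·27 ≡ 3.
  x = λ² - 10 - 10 = 9 - 20 ≡ 20; y = λ·(10 - 20) - 27 ≡ 5. → (20, 5)
3G: (20, 5) + (10, 27). λ = (27 - 5)/(10 - 20) ≡ 22/21 mod 31. 21⁻¹ ≡ 3 (mod 31), so λ ≡ 4.
  x = λ² - 20 - 10 = 16 - 30 ≡ 17; y = λ·(20 - 17) - 5 ≡ 7. → (17, 7)
4G: (17, 7) + (10, 27). λ = (27 - 7)/(10 - 17) ≡ 20/24 mod 31. 24⁻¹ ≡ 22 (mod 31), so λ ≡ 6.
  x = λ² - 17 - 10 = 36 - 27 ≡ 9; y = λ·(17 - 9) - 7 ≡ 10. → (9, 10)
5G: (9, 10) + (10, 27). λ = (27 - 10)/(10 - 9) ≡ 17/1 mod 31. 1⁻¹ ≡ 1 (mod 31) since 1·1 = 1 ≡ 1, so λ ≡ 17.
  x = λ² - 9 - 10 = 289 - 19 ≡ 22; y = λ·(9 - 22) - 10 ≡ 17. → (22, 17)
6G: (22, 17) + (10, 27). λ = (27 - 17)/(10 - 22) ≡ 10/19 mod 31. 19⁻¹ ≡ 18 (mod 31), so λ ≡ 25.
  x = λ² - 22 - 10 = 625 - 32 ≡ 4; y = λ·(22 - 4) - 17 ≡ 30. → (4, 30)
7G: (4, 30) + (10, 27). λ = (27 - 30)/(10 - 4) ≡ 28/6 mod 31. 6⁻¹ ≡ 26 (mod 31), so λ ≡ 15.
  x = λ² - 4 - 10 = 225 - 14 ≡ 25; y = λ·(4 - 25) - 30 ≡ 27. → (25, 27)
8G: (25, 27) + (10, 27). λ = (27 - 27)/(10 - 25) ≡ 0/16 mod 31. 16⁻¹ ≡ 2 (mod 31) since 16·2 = 32 ≡ 1, so λ ≡ 0.
  x = λ² - 25 - 10 = 0 - 35 ≡ 27; y = λ·(25 - 27) - 27 ≡ 4. → (27, 4)
9G: (27, 4) + (10, 27). λ = (27 - 4)/(10 - 27) ≡ 23/14 mod 31. 14⁻¹ ≡ 20 (mod 31) since 14·20 = 280 ≡ 1, so λ ≡ 26.
  x = λ² - 27 - 10 = 676 - 37 ≡ 19; y = λ·(27 - 19) - 4 ≡ 18. → (19, 18)
10G: (19, 18) + (10, 27). λ = (27 - 18)/(10 - 19) ≡ 9/22 mod 31. 22⁻¹ ≡ 24 (mod 31), so λ ≡ 30.
  x = λ² - 19 - 10 = 900 - 29 ≡ 3; y = λ·(19 - 3) - 18 ≡ 28. → (3, 28)

(3, 28)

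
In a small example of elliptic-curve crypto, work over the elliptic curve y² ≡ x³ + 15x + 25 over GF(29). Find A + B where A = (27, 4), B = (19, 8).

(5, 14)

(27, 4) + (19, 8). λ = (8 - 4)/(19 - 27) ≡ 4/21 mod 29. 21⁻¹ ≡ 18 (mod 29), so λ ≡ 14.
  x = λ² - 27 - 19 = 196 - 46 ≡ 5; y = λ·(27 - 5) - 4 ≡ 14. → (5, 14)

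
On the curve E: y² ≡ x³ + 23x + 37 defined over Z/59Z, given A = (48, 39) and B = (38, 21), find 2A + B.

(23, 15)

First 2A:
Repeated addition: build up to 2A.
2A: tangent at (48, 39): λ = (3·48² + 23)/(2·39) ≡ 32/19. 19⁻¹ ≡ 28 (mod 59), so λ ≡ 32·28 ≡ 11.
  x = λ² - 48 - 48 = 121 - 96 ≡ 25; y = λ·(48 - 25) - 39 ≡ 37. → (25, 37)
2A = (25, 37).
Finally 2A + B:
(25, 37) + (38, 21). λ = (21 - 37)/(38 - 25) ≡ 43/13 mod 59. 13⁻¹ ≡ 50 (mod 59), so λ ≡ 26.
  x = λ² - 25 - 38 = 676 - 63 ≡ 23; y = λ·(25 - 23) - 37 ≡ 15. → (23, 15)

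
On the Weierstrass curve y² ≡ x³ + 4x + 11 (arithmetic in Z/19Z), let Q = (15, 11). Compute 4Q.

Double-and-add on 4 = (100)₂. Start with Q = (15, 11) for the leading 1-bit.
double: tangent at (15, 11): λ = (3·15² + 4)/(2·11) ≡ 14/3. 3⁻¹ ≡ 13 (mod 19) since 3·13 = 39 ≡ 1, so λ ≡ 14·13 ≡ 11.
  x = λ² - 15 - 15 = 121 - 30 ≡ 15; y = λ·(15 - 15) - 11 ≡ 8. → (15, 8)
double: tangent at (15, 8): λ = (3·15² + 4)/(2·8) ≡ 14/16. 16⁻¹ ≡ 6 (mod 19), so λ ≡ 14·6 ≡ 8.
  x = λ² - 15 - 15 = 64 - 30 ≡ 15; y = λ·(15 - 15) - 8 ≡ 11. → (15, 11)

(15, 11)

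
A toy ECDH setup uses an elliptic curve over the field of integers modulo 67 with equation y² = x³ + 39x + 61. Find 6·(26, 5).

Write P = (26, 5).
Double-and-add on 6 = (110)₂. Start with P = (26, 5) for the leading 1-bit.
double: tangent at (26, 5): λ = (3·26² + 39)/(2·5) ≡ 57/10. 10⁻¹ ≡ 47 (mod 67), so λ ≡ 57·47 ≡ 66.
  x = λ² - 26 - 26 = 4356 - 52 ≡ 16; y = λ·(26 - 16) - 5 ≡ 52. → (16, 52)
add P: (16, 52) + (26, 5). λ = (5 - 52)/(26 - 16) ≡ 20/10 mod 67. 10⁻¹ ≡ 47 (mod 67) since 10·47 = 470 ≡ 1, so λ ≡ 2.
  x = λ² - 16 - 26 = 4 - 42 ≡ 29; y = λ·(16 - 29) - 52 ≡ 56. → (29, 56)
double: tangent at (29, 56): λ = (3·29² + 39)/(2·56) ≡ 16/45. 45⁻¹ ≡ 3 (mod 67), so λ ≡ 16·3 ≡ 48.
  x = λ² - 29 - 29 = 2304 - 58 ≡ 35; y = λ·(29 - 35) - 56 ≡ 58. → (35, 58)

(35, 58)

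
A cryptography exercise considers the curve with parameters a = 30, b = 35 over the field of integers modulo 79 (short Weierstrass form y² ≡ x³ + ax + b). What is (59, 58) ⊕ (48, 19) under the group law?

(59, 21)

(59, 58) + (48, 19). λ = (19 - 58)/(48 - 59) ≡ 40/68 mod 79. 68⁻¹ ≡ 43 (mod 79), so λ ≡ 61.
  x = λ² - 59 - 48 = 3721 - 107 ≡ 59; y = λ·(59 - 59) - 58 ≡ 21. → (59, 21)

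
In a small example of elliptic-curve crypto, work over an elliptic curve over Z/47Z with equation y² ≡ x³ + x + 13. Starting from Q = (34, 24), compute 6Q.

Repeated addition: build up to 6Q.
2Q: tangent at (34, 24): λ = (3·34² + 1)/(2·24) ≡ 38/1. 1⁻¹ ≡ 1 (mod 47) since 1·1 = 1 ≡ 1, so λ ≡ 38·1 ≡ 38.
  x = λ² - 34 - 34 = 1444 - 68 ≡ 13; y = λ·(34 - 13) - 24 ≡ 22. → (13, 22)
3Q: (13, 22) + (34, 24). λ = (24 - 22)/(34 - 13) ≡ 2/21 mod 47. 21⁻¹ ≡ 9 (mod 47), so λ ≡ 18.
  x = λ² - 13 - 34 = 324 - 47 ≡ 42; y = λ·(13 - 42) - 22 ≡ 20. → (42, 20)
4Q: (42, 20) + (34, 24). λ = (24 - 20)/(34 - 42) ≡ 4/39 mod 47. 39⁻¹ ≡ 41 (mod 47) since 39·41 = 1599 ≡ 1, so λ ≡ 23.
  x = λ² - 42 - 34 = 529 - 76 ≡ 30; y = λ·(42 - 30) - 20 ≡ 21. → (30, 21)
5Q: (30, 21) + (34, 24). λ = (24 - 21)/(34 - 30) ≡ 3/4 mod 47. 4⁻¹ ≡ 12 (mod 47), so λ ≡ 36.
  x = λ² - 30 - 34 = 1296 - 64 ≡ 10; y = λ·(30 - 10) - 21 ≡ 41. → (10, 41)
6Q: (10, 41) + (34, 24). λ = (24 - 41)/(34 - 10) ≡ 30/24 mod 47. 24⁻¹ ≡ 2 (mod 47), so λ ≡ 13.
  x = λ² - 10 - 34 = 169 - 44 ≡ 31; y = λ·(10 - 31) - 41 ≡ 15. → (31, 15)

(31, 15)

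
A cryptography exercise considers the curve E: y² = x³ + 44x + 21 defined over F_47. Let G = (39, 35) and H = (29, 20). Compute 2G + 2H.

(38, 20)

First 2G:
Repeated addition: build up to 2G.
2G: tangent at (39, 35): λ = (3·39² + 44)/(2·35) ≡ 1/23. 23⁻¹ ≡ 45 (mod 47), so λ ≡ 1·45 ≡ 45.
  x = λ² - 39 - 39 = 2025 - 78 ≡ 20; y = λ·(39 - 20) - 35 ≡ 21. → (20, 21)
2G = (20, 21).
Next 2H:
Repeated addition: build up to 2H.
2H: tangent at (29, 20): λ = (3·29² + 44)/(2·20) ≡ 29/40. 40⁻¹ ≡ 20 (mod 47), so λ ≡ 29·20 ≡ 16.
  x = λ² - 29 - 29 = 256 - 58 ≡ 10; y = λ·(29 - 10) - 20 ≡ 2. → (10, 2)
2H = (10, 2).
Finally 2G + 2H:
(20, 21) + (10, 2). λ = (2 - 21)/(10 - 20) ≡ 28/37 mod 47. 37⁻¹ ≡ 14 (mod 47), so λ ≡ 16.
  x = λ² - 20 - 10 = 256 - 30 ≡ 38; y = λ·(20 - 38) - 21 ≡ 20. → (38, 20)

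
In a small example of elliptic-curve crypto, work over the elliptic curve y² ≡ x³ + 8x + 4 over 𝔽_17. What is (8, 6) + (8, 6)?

tangent at (8, 6): λ = (3·8² + 8)/(2·6) ≡ 13/12. 12⁻¹ ≡ 10 (mod 17) since 12·10 = 120 ≡ 1, so λ ≡ 13·10 ≡ 11.
  x = λ² - 8 - 8 = 121 - 16 ≡ 3; y = λ·(8 - 3) - 6 ≡ 15. → (3, 15)

(3, 15)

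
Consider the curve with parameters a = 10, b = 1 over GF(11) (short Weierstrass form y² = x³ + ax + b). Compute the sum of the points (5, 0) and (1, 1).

(5, 0) + (1, 1). λ = (1 - 0)/(1 - 5) ≡ 1/7 mod 11. 7⁻¹ ≡ 8 (mod 11) since 7·8 = 56 ≡ 1, so λ ≡ 8.
  x = λ² - 5 - 1 = 64 - 6 ≡ 3; y = λ·(5 - 3) - 0 ≡ 5. → (3, 5)

(3, 5)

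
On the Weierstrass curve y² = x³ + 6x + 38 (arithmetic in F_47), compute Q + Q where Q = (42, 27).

(24, 0)

tangent at (42, 27): λ = (3·42² + 6)/(2·27) ≡ 34/7. 7⁻¹ ≡ 27 (mod 47) since 7·27 = 189 ≡ 1, so λ ≡ 34·27 ≡ 25.
  x = λ² - 42 - 42 = 625 - 84 ≡ 24; y = λ·(42 - 24) - 27 ≡ 0. → (24, 0)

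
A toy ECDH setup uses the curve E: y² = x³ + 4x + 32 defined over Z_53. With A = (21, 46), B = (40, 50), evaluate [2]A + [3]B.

(51, 4)

First 2A:
Repeated addition: build up to 2A.
2A: tangent at (21, 46): λ = (3·21² + 4)/(2·46) ≡ 2/39. 39⁻¹ ≡ 34 (mod 53) since 39·34 = 1326 ≡ 1, so λ ≡ 2·34 ≡ 15.
  x = λ² - 21 - 21 = 225 - 42 ≡ 24; y = λ·(21 - 24) - 46 ≡ 15. → (24, 15)
2A = (24, 15).
Next 3B:
Repeated addition: build up to 3B.
2B: tangent at (40, 50): λ = (3·40² + 4)/(2·50) ≡ 34/47. 47⁻¹ ≡ 44 (mod 53) since 47·44 = 2068 ≡ 1, so λ ≡ 34·44 ≡ 12.
  x = λ² - 40 - 40 = 144 - 80 ≡ 11; y = λ·(40 - 11) - 50 ≡ 33. → (11, 33)
3B: (11, 33) + (40, 50). λ = (50 - 33)/(40 - 11) ≡ 17/29 mod 53. 29⁻¹ ≡ 11 (mod 53) since 29·11 = 319 ≡ 1, so λ ≡ 28.
  x = λ² - 11 - 40 = 784 - 51 ≡ 44; y = λ·(11 - 44) - 33 ≡ 50. → (44, 50)
3B = (44, 50).
Finally 2A + 3B:
(24, 15) + (44, 50). λ = (50 - 15)/(44 - 24) ≡ 35/20 mod 53. 20⁻¹ ≡ 8 (mod 53), so λ ≡ 15.
  x = λ² - 24 - 44 = 225 - 68 ≡ 51; y = λ·(24 - 51) - 15 ≡ 4. → (51, 4)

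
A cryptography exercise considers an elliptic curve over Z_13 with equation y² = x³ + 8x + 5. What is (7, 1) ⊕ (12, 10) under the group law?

(7, 1) + (12, 10). λ = (10 - 1)/(12 - 7) ≡ 9/5 mod 13. 5⁻¹ ≡ 8 (mod 13), so λ ≡ 7.
  x = λ² - 7 - 12 = 49 - 19 ≡ 4; y = λ·(7 - 4) - 1 ≡ 7. → (4, 7)

(4, 7)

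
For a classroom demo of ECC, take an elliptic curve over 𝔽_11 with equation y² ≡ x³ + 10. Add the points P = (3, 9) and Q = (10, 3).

(3, 2)

(3, 9) + (10, 3). λ = (3 - 9)/(10 - 3) ≡ 5/7 mod 11. 7⁻¹ ≡ 8 (mod 11) since 7·8 = 56 ≡ 1, so λ ≡ 7.
  x = λ² - 3 - 10 = 49 - 13 ≡ 3; y = λ·(3 - 3) - 9 ≡ 2. → (3, 2)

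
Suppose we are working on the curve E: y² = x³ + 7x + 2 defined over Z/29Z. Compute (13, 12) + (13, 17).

The two points share x = 13 and their y-coordinates satisfy 12 + 17 ≡ 0 (mod 29), so they are inverses. Their sum is ∞.

O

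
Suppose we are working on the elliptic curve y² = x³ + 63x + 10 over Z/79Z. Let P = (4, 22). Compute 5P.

Repeated addition: build up to 5P.
2P: tangent at (4, 22): λ = (3·4² + 63)/(2·22) ≡ 32/44. 44⁻¹ ≡ 9 (mod 79), so λ ≡ 32·9 ≡ 51.
  x = λ² - 4 - 4 = 2601 - 8 ≡ 65; y = λ·(4 - 65) - 22 ≡ 27. → (65, 27)
3P: (65, 27) + (4, 22). λ = (22 - 27)/(4 - 65) ≡ 74/18 mod 79. 18⁻¹ ≡ 22 (mod 79) since 18·22 = 396 ≡ 1, so λ ≡ 48.
  x = λ² - 65 - 4 = 2304 - 69 ≡ 23; y = λ·(65 - 23) - 27 ≡ 14. → (23, 14)
4P: (23, 14) + (4, 22). λ = (22 - 14)/(4 - 23) ≡ 8/60 mod 79. 60⁻¹ ≡ 54 (mod 79), so λ ≡ 37.
  x = λ² - 23 - 4 = 1369 - 27 ≡ 78; y = λ·(23 - 78) - 14 ≡ 5. → (78, 5)
5P: (78, 5) + (4, 22). λ = (22 - 5)/(4 - 78) ≡ 17/5 mod 79. 5⁻¹ ≡ 16 (mod 79), so λ ≡ 35.
  x = λ² - 78 - 4 = 1225 - 82 ≡ 37; y = λ·(78 - 37) - 5 ≡ 8. → (37, 8)

(37, 8)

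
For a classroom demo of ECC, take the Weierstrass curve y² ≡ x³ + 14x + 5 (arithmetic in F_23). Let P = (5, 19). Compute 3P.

Repeated addition: build up to 3P.
2P: tangent at (5, 19): λ = (3·5² + 14)/(2·19) ≡ 20/15. 15⁻¹ ≡ 20 (mod 23), so λ ≡ 20·20 ≡ 9.
  x = λ² - 5 - 5 = 81 - 10 ≡ 2; y = λ·(5 - 2) - 19 ≡ 8. → (2, 8)
3P: (2, 8) + (5, 19). λ = (19 - 8)/(5 - 2) ≡ 11/3 mod 23. 3⁻¹ ≡ 8 (mod 23) since 3·8 = 24 ≡ 1, so λ ≡ 19.
  x = λ² - 2 - 5 = 361 - 7 ≡ 9; y = λ·(2 - 9) - 8 ≡ 20. → (9, 20)

(9, 20)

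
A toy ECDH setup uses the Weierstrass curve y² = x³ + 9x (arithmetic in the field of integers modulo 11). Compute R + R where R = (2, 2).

(5, 7)

tangent at (2, 2): λ = (3·2² + 9)/(2·2) ≡ 10/4. 4⁻¹ ≡ 3 (mod 11) since 4·3 = 12 ≡ 1, so λ ≡ 10·3 ≡ 8.
  x = λ² - 2 - 2 = 64 - 4 ≡ 5; y = λ·(2 - 5) - 2 ≡ 7. → (5, 7)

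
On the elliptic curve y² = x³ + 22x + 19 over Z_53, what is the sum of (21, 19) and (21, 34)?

O

The two points share x = 21 and their y-coordinates satisfy 19 + 34 ≡ 0 (mod 53), so they are inverses. Their sum is 𝒪.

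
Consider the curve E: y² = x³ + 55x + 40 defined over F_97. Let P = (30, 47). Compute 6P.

(8, 33)

Double-and-add on 6 = (110)₂. Start with P = (30, 47) for the leading 1-bit.
double: tangent at (30, 47): λ = (3·30² + 55)/(2·47) ≡ 39/94. 94⁻¹ ≡ 32 (mod 97), so λ ≡ 39·32 ≡ 84.
  x = λ² - 30 - 30 = 7056 - 60 ≡ 12; y = λ·(30 - 12) - 47 ≡ 10. → (12, 10)
add P: (12, 10) + (30, 47). λ = (47 - 10)/(30 - 12) ≡ 37/18 mod 97. 18⁻¹ ≡ 27 (mod 97) since 18·27 = 486 ≡ 1, so λ ≡ 29.
  x = λ² - 12 - 30 = 841 - 42 ≡ 23; y = λ·(12 - 23) - 10 ≡ 59. → (23, 59)
double: tangent at (23, 59): λ = (3·23² + 55)/(2·59) ≡ 90/21. 21⁻¹ ≡ 37 (mod 97) since 21·37 = 777 ≡ 1, so λ ≡ 90·37 ≡ 32.
  x = λ² - 23 - 23 = 1024 - 46 ≡ 8; y = λ·(23 - 8) - 59 ≡ 33. → (8, 33)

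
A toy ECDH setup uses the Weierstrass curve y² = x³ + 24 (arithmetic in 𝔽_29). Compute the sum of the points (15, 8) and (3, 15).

(20, 7)

(15, 8) + (3, 15). λ = (15 - 8)/(3 - 15) ≡ 7/17 mod 29. 17⁻¹ ≡ 12 (mod 29), so λ ≡ 26.
  x = λ² - 15 - 3 = 676 - 18 ≡ 20; y = λ·(15 - 20) - 8 ≡ 7. → (20, 7)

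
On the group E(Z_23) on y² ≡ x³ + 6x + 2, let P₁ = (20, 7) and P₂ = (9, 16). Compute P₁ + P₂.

(19, 11)

(20, 7) + (9, 16). λ = (16 - 7)/(9 - 20) ≡ 9/12 mod 23. 12⁻¹ ≡ 2 (mod 23), so λ ≡ 18.
  x = λ² - 20 - 9 = 324 - 29 ≡ 19; y = λ·(20 - 19) - 7 ≡ 11. → (19, 11)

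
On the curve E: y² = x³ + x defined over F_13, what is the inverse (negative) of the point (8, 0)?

-(8, 0) = (8, -0 mod 13) = (8, 0).

(8, 0)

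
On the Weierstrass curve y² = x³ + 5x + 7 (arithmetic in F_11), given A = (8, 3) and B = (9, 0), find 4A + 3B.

(6, 0)

First 4A:
Repeated addition: build up to 4A.
2A: tangent at (8, 3): λ = (3·8² + 5)/(2·3) ≡ 10/6. 6⁻¹ ≡ 2 (mod 11) since 6·2 = 12 ≡ 1, so λ ≡ 10·2 ≡ 9.
  x = λ² - 8 - 8 = 81 - 16 ≡ 10; y = λ·(8 - 10) - 3 ≡ 1. → (10, 1)
3A: (10, 1) + (8, 3). λ = (3 - 1)/(8 - 10) ≡ 2/9 mod 11. 9⁻¹ ≡ 5 (mod 11) since 9·5 = 45 ≡ 1, so λ ≡ 10.
  x = λ² - 10 - 8 = 100 - 18 ≡ 5; y = λ·(10 - 5) - 1 ≡ 5. → (5, 5)
4A: (5, 5) + (8, 3). λ = (3 - 5)/(8 - 5) ≡ 9/3 mod 11. 3⁻¹ ≡ 4 (mod 11) since 3·4 = 12 ≡ 1, so λ ≡ 3.
  x = λ² - 5 - 8 = 9 - 13 ≡ 7; y = λ·(5 - 7) - 5 ≡ 0. → (7, 0)
4A = (7, 0).
Next 3B:
Repeated addition: build up to 3B.
2B: (9, 0) + (9, 0): same x and y₁ ≡ -y₂, so the sum is O.
3B: O + (9, 0) = (9, 0) (identity).
3B = (9, 0).
Finally 4A + 3B:
(7, 0) + (9, 0). λ = (0 - 0)/(9 - 7) ≡ 0/2 mod 11. 2⁻¹ ≡ 6 (mod 11), so λ ≡ 0.
  x = λ² - 7 - 9 = 0 - 16 ≡ 6; y = λ·(7 - 6) - 0 ≡ 0. → (6, 0)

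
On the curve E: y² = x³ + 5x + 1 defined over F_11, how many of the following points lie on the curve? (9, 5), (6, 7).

1

(9, 5): 5² ≡ 3, rhs ≡ 5 → off.
(6, 7): 7² ≡ 5, rhs ≡ 5 → on.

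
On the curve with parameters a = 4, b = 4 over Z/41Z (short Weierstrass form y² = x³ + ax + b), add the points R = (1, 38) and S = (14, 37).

(1, 38) + (14, 37). λ = (37 - 38)/(14 - 1) ≡ 40/13 mod 41. 13⁻¹ ≡ 19 (mod 41), so λ ≡ 22.
  x = λ² - 1 - 14 = 484 - 15 ≡ 18; y = λ·(1 - 18) - 38 ≡ 39. → (18, 39)

(18, 39)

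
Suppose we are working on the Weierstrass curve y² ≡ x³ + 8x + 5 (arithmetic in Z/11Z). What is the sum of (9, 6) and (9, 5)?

The two points share x = 9 and their y-coordinates satisfy 6 + 5 ≡ 0 (mod 11), so they are inverses. Their sum is the point at infinity.

O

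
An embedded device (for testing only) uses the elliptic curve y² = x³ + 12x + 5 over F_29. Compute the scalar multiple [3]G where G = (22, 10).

Repeated addition: build up to 3G.
2G: tangent at (22, 10): λ = (3·22² + 12)/(2·10) ≡ 14/20. 20⁻¹ ≡ 16 (mod 29), so λ ≡ 14·16 ≡ 21.
  x = λ² - 22 - 22 = 441 - 44 ≡ 20; y = λ·(22 - 20) - 10 ≡ 3. → (20, 3)
3G: (20, 3) + (22, 10). λ = (10 - 3)/(22 - 20) ≡ 7/2 mod 29. 2⁻¹ ≡ 15 (mod 29), so λ ≡ 18.
  x = λ² - 20 - 22 = 324 - 42 ≡ 21; y = λ·(20 - 21) - 3 ≡ 8. → (21, 8)

(21, 8)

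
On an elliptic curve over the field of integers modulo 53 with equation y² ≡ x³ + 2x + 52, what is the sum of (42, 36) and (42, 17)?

The two points share x = 42 and their y-coordinates satisfy 36 + 17 ≡ 0 (mod 53), so they are inverses. Their sum is 𝒪.

O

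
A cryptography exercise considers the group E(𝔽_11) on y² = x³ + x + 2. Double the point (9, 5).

(8, 4)

tangent at (9, 5): λ = (3·9² + 1)/(2·5) ≡ 2/10. 10⁻¹ ≡ 10 (mod 11), so λ ≡ 2·10 ≡ 9.
  x = λ² - 9 - 9 = 81 - 18 ≡ 8; y = λ·(9 - 8) - 5 ≡ 4. → (8, 4)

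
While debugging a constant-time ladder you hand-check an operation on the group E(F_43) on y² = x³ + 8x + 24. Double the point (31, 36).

(21, 6)

tangent at (31, 36): λ = (3·31² + 8)/(2·36) ≡ 10/29. 29⁻¹ ≡ 3 (mod 43), so λ ≡ 10·3 ≡ 30.
  x = λ² - 31 - 31 = 900 - 62 ≡ 21; y = λ·(31 - 21) - 36 ≡ 6. → (21, 6)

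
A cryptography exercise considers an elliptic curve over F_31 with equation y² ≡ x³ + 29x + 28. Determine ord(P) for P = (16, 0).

2P: (16, 0) + (16, 0): same x and y₁ ≡ -y₂, so the sum is O.
2P = O, so the order is 2.

2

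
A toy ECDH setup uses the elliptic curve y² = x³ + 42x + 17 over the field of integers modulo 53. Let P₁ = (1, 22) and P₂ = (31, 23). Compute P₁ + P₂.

(1, 22) + (31, 23). λ = (23 - 22)/(31 - 1) ≡ 1/30 mod 53. 30⁻¹ ≡ 23 (mod 53) since 30·23 = 690 ≡ 1, so λ ≡ 23.
  x = λ² - 1 - 31 = 529 - 32 ≡ 20; y = λ·(1 - 20) - 22 ≡ 18. → (20, 18)

(20, 18)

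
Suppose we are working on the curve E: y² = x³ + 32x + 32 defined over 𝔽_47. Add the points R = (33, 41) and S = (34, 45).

(43, 13)

(33, 41) + (34, 45). λ = (45 - 41)/(34 - 33) ≡ 4/1 mod 47. 1⁻¹ ≡ 1 (mod 47), so λ ≡ 4.
  x = λ² - 33 - 34 = 16 - 67 ≡ 43; y = λ·(33 - 43) - 41 ≡ 13. → (43, 13)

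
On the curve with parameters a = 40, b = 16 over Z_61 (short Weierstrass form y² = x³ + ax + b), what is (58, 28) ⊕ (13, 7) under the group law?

(58, 28) + (13, 7). λ = (7 - 28)/(13 - 58) ≡ 40/16 mod 61. 16⁻¹ ≡ 42 (mod 61), so λ ≡ 33.
  x = λ² - 58 - 13 = 1089 - 71 ≡ 42; y = λ·(58 - 42) - 28 ≡ 12. → (42, 12)

(42, 12)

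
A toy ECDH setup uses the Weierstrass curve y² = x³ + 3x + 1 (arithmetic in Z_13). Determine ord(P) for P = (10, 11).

9

2P: tangent at (10, 11): λ = (3·10² + 3)/(2·11) ≡ 4/9. 9⁻¹ ≡ 3 (mod 13), so λ ≡ 4·3 ≡ 12.
  x = λ² - 10 - 10 = 144 - 20 ≡ 7; y = λ·(10 - 7) - 11 ≡ 12. → (7, 12)
3P: (7, 12) + (10, 11). λ = (11 - 12)/(10 - 7) ≡ 12/3 mod 13. 3⁻¹ ≡ 9 (mod 13) since 3·9 = 27 ≡ 1, so λ ≡ 4.
  x = λ² - 7 - 10 = 16 - 17 ≡ 12; y = λ·(7 - 12) - 12 ≡ 7. → (12, 7)
4P: (12, 7) + (10, 11). λ = (11 - 7)/(10 - 12) ≡ 4/11 mod 13. 11⁻¹ ≡ 6 (mod 13) since 11·6 = 66 ≡ 1, so λ ≡ 11.
  x = λ² - 12 - 10 = 121 - 22 ≡ 8; y = λ·(12 - 8) - 7 ≡ 11. → (8, 11)
5P: (8, 11) + (10, 11). λ = (11 - 11)/(10 - 8) ≡ 0/2 mod 13. 2⁻¹ ≡ 7 (mod 13) since 2·7 = 14 ≡ 1, so λ ≡ 0.
  x = λ² - 8 - 10 = 0 - 18 ≡ 8; y = λ·(8 - 8) - 11 ≡ 2. → (8, 2)
6P: (8, 2) + (10, 11). λ = (11 - 2)/(10 - 8) ≡ 9/2 mod 13. 2⁻¹ ≡ 7 (mod 13) since 2·7 = 14 ≡ 1, so λ ≡ 11.
  x = λ² - 8 - 10 = 121 - 18 ≡ 12; y = λ·(8 - 12) - 2 ≡ 6. → (12, 6)
7P: (12, 6) + (10, 11). λ = (11 - 6)/(10 - 12) ≡ 5/11 mod 13. 11⁻¹ ≡ 6 (mod 13), so λ ≡ 4.
  x = λ² - 12 - 10 = 16 - 22 ≡ 7; y = λ·(12 - 7) - 6 ≡ 1. → (7, 1)
8P: (7, 1) + (10, 11). λ = (11 - 1)/(10 - 7) ≡ 10/3 mod 13. 3⁻¹ ≡ 9 (mod 13) since 3·9 = 27 ≡ 1, so λ ≡ 12.
  x = λ² - 7 - 10 = 144 - 17 ≡ 10; y = λ·(7 - 10) - 1 ≡ 2. → (10, 2)
9P: (10, 2) + (10, 11): same x and y₁ ≡ -y₂, so the sum is O.
9P = O, so the order is 9.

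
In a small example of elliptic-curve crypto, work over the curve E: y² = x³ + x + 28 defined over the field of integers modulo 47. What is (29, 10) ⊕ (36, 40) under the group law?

(29, 10) + (36, 40). λ = (40 - 10)/(36 - 29) ≡ 30/7 mod 47. 7⁻¹ ≡ 27 (mod 47), so λ ≡ 11.
  x = λ² - 29 - 36 = 121 - 65 ≡ 9; y = λ·(29 - 9) - 10 ≡ 22. → (9, 22)

(9, 22)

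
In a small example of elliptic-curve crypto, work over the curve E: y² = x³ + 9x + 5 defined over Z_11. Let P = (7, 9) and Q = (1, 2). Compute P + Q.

(1, 9)

(7, 9) + (1, 2). λ = (2 - 9)/(1 - 7) ≡ 4/5 mod 11. 5⁻¹ ≡ 9 (mod 11), so λ ≡ 3.
  x = λ² - 7 - 1 = 9 - 8 ≡ 1; y = λ·(7 - 1) - 9 ≡ 9. → (1, 9)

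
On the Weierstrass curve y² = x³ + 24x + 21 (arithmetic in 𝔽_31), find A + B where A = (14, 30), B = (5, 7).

(14, 30) + (5, 7). λ = (7 - 30)/(5 - 14) ≡ 8/22 mod 31. 22⁻¹ ≡ 24 (mod 31), so λ ≡ 6.
  x = λ² - 14 - 5 = 36 - 19 ≡ 17; y = λ·(14 - 17) - 30 ≡ 14. → (17, 14)

(17, 14)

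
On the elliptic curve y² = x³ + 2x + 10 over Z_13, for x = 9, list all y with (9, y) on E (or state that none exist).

4, 9

x³ + 2x + 10 = 757 ≡ 3 (mod 13).
Square roots of 3 mod 13: 4 and 9 (since 4² = 16 ≡ 3).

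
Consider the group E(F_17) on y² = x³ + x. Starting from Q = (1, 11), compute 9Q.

(1, 11)

Double-and-add on 9 = (1001)₂. Start with Q = (1, 11) for the leading 1-bit.
double: tangent at (1, 11): λ = (3·1² + 1)/(2·11) ≡ 4/5. 5⁻¹ ≡ 7 (mod 17), so λ ≡ 4·7 ≡ 11.
  x = λ² - 1 - 1 = 121 - 2 ≡ 0; y = λ·(1 - 0) - 11 ≡ 0. → (0, 0)
double: (0, 0) + (0, 0): same x and y₁ ≡ -y₂, so the sum is 𝒪.
double: 𝒪 + 𝒪 = 𝒪 (identity).
add Q: 𝒪 + (1, 11) = (1, 11) (identity).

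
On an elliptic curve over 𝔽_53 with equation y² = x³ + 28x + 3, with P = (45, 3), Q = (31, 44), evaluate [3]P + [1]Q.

First 3P:
Repeated addition: build up to 3P.
2P: tangent at (45, 3): λ = (3·45² + 28)/(2·3) ≡ 8/6. 6⁻¹ ≡ 9 (mod 53), so λ ≡ 8·9 ≡ 19.
  x = λ² - 45 - 45 = 361 - 90 ≡ 6; y = λ·(45 - 6) - 3 ≡ 49. → (6, 49)
3P: (6, 49) + (45, 3). λ = (3 - 49)/(45 - 6) ≡ 7/39 mod 53. 39⁻¹ ≡ 34 (mod 53), so λ ≡ 26.
  x = λ² - 6 - 45 = 676 - 51 ≡ 42; y = λ·(6 - 42) - 49 ≡ 22. → (42, 22)
3P = (42, 22).
Finally 3P + Q:
(42, 22) + (31, 44). λ = (44 - 22)/(31 - 42) ≡ 22/42 mod 53. 42⁻¹ ≡ 24 (mod 53), so λ ≡ 51.
  x = λ² - 42 - 31 = 2601 - 73 ≡ 37; y = λ·(42 - 37) - 22 ≡ 21. → (37, 21)

(37, 21)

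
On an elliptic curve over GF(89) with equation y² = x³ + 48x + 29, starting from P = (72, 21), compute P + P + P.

Repeated addition: build up to 3P.
2P: tangent at (72, 21): λ = (3·72² + 48)/(2·21) ≡ 25/42. 42⁻¹ ≡ 53 (mod 89), so λ ≡ 25·53 ≡ 79.
  x = λ² - 72 - 72 = 6241 - 144 ≡ 45; y = λ·(72 - 45) - 21 ≡ 65. → (45, 65)
3P: (45, 65) + (72, 21). λ = (21 - 65)/(72 - 45) ≡ 45/27 mod 89. 27⁻¹ ≡ 33 (mod 89), so λ ≡ 61.
  x = λ² - 45 - 72 = 3721 - 117 ≡ 44; y = λ·(45 - 44) - 65 ≡ 85. → (44, 85)

(44, 85)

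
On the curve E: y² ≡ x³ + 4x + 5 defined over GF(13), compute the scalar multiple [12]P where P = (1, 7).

(8, 9)

Double-and-add on 12 = (1100)₂. Start with P = (1, 7) for the leading 1-bit.
double: tangent at (1, 7): λ = (3·1² + 4)/(2·7) ≡ 7/1. 1⁻¹ ≡ 1 (mod 13), so λ ≡ 7·1 ≡ 7.
  x = λ² - 1 - 1 = 49 - 2 ≡ 8; y = λ·(1 - 8) - 7 ≡ 9. → (8, 9)
add P: (8, 9) + (1, 7). λ = (7 - 9)/(1 - 8) ≡ 11/6 mod 13. 6⁻¹ ≡ 11 (mod 13), so λ ≡ 4.
  x = λ² - 8 - 1 = 16 - 9 ≡ 7; y = λ·(8 - 7) - 9 ≡ 8. → (7, 8)
double: tangent at (7, 8): λ = (3·7² + 4)/(2·8) ≡ 8/3. 3⁻¹ ≡ 9 (mod 13), so λ ≡ 8·9 ≡ 7.
  x = λ² - 7 - 7 = 49 - 14 ≡ 9; y = λ·(7 - 9) - 8 ≡ 4. → (9, 4)
double: tangent at (9, 4): λ = (3·9² + 4)/(2·4) ≡ 0/8. 8⁻¹ ≡ 5 (mod 13), so λ ≡ 0·5 ≡ 0.
  x = λ² - 9 - 9 = 0 - 18 ≡ 8; y = λ·(9 - 8) - 4 ≡ 9. → (8, 9)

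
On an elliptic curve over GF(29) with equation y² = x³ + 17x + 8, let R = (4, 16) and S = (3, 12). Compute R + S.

(9, 22)

(4, 16) + (3, 12). λ = (12 - 16)/(3 - 4) ≡ 25/28 mod 29. 28⁻¹ ≡ 28 (mod 29) since 28·28 = 784 ≡ 1, so λ ≡ 4.
  x = λ² - 4 - 3 = 16 - 7 ≡ 9; y = λ·(4 - 9) - 16 ≡ 22. → (9, 22)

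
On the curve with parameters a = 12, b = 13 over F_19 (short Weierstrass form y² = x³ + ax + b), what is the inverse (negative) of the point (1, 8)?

(1, 11)

-(1, 8) = (1, -8 mod 19) = (1, 11).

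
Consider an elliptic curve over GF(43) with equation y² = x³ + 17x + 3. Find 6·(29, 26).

Write Q = (29, 26).
Repeated addition: build up to 6Q.
2Q: tangent at (29, 26): λ = (3·29² + 17)/(2·26) ≡ 3/9. 9⁻¹ ≡ 24 (mod 43) since 9·24 = 216 ≡ 1, so λ ≡ 3·24 ≡ 29.
  x = λ² - 29 - 29 = 841 - 58 ≡ 9; y = λ·(29 - 9) - 26 ≡ 38. → (9, 38)
3Q: (9, 38) + (29, 26). λ = (26 - 38)/(29 - 9) ≡ 31/20 mod 43. 20⁻¹ ≡ 28 (mod 43) since 20·28 = 560 ≡ 1, so λ ≡ 8.
  x = λ² - 9 - 29 = 64 - 38 ≡ 26; y = λ·(9 - 26) - 38 ≡ 41. → (26, 41)
4Q: (26, 41) + (29, 26). λ = (26 - 41)/(29 - 26) ≡ 28/3 mod 43. 3⁻¹ ≡ 29 (mod 43) since 3·29 = 87 ≡ 1, so λ ≡ 38.
  x = λ² - 26 - 29 = 1444 - 55 ≡ 13; y = λ·(26 - 13) - 41 ≡ 23. → (13, 23)
5Q: (13, 23) + (29, 26). λ = (26 - 23)/(29 - 13) ≡ 3/16 mod 43. 16⁻¹ ≡ 35 (mod 43) since 16·35 = 560 ≡ 1, so λ ≡ 19.
  x = λ² - 13 - 29 = 361 - 42 ≡ 18; y = λ·(13 - 18) - 23 ≡ 11. → (18, 11)
6Q: (18, 11) + (29, 26). λ = (26 - 11)/(29 - 18) ≡ 15/11 mod 43. 11⁻¹ ≡ 4 (mod 43), so λ ≡ 17.
  x = λ² - 18 - 29 = 289 - 47 ≡ 27; y = λ·(18 - 27) - 11 ≡ 8. → (27, 8)

(27, 8)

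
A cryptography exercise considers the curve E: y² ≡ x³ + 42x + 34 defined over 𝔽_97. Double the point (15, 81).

(65, 39)

tangent at (15, 81): λ = (3·15² + 42)/(2·81) ≡ 38/65. 65⁻¹ ≡ 3 (mod 97) since 65·3 = 195 ≡ 1, so λ ≡ 38·3 ≡ 17.
  x = λ² - 15 - 15 = 289 - 30 ≡ 65; y = λ·(15 - 65) - 81 ≡ 39. → (65, 39)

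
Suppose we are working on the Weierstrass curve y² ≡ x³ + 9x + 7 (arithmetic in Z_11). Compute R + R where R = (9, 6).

tangent at (9, 6): λ = (3·9² + 9)/(2·6) ≡ 10/1. 1⁻¹ ≡ 1 (mod 11), so λ ≡ 10·1 ≡ 10.
  x = λ² - 9 - 9 = 100 - 18 ≡ 5; y = λ·(9 - 5) - 6 ≡ 1. → (5, 1)

(5, 1)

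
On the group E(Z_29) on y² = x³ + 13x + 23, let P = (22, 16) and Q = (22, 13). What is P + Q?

The two points share x = 22 and their y-coordinates satisfy 16 + 13 ≡ 0 (mod 29), so they are inverses. Their sum is O.

O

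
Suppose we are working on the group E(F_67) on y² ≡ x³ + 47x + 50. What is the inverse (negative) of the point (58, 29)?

(58, 38)

-(58, 29) = (58, -29 mod 67) = (58, 38).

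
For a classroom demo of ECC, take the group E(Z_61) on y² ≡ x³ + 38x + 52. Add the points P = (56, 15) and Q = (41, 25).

(39, 55)

(56, 15) + (41, 25). λ = (25 - 15)/(41 - 56) ≡ 10/46 mod 61. 46⁻¹ ≡ 4 (mod 61), so λ ≡ 40.
  x = λ² - 56 - 41 = 1600 - 97 ≡ 39; y = λ·(56 - 39) - 15 ≡ 55. → (39, 55)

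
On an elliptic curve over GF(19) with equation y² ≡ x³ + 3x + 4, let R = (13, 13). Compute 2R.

(18, 0)

tangent at (13, 13): λ = (3·13² + 3)/(2·13) ≡ 16/7. 7⁻¹ ≡ 11 (mod 19) since 7·11 = 77 ≡ 1, so λ ≡ 16·11 ≡ 5.
  x = λ² - 13 - 13 = 25 - 26 ≡ 18; y = λ·(13 - 18) - 13 ≡ 0. → (18, 0)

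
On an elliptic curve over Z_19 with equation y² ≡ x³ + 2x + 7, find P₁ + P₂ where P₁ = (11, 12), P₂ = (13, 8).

(18, 2)

(11, 12) + (13, 8). λ = (8 - 12)/(13 - 11) ≡ 15/2 mod 19. 2⁻¹ ≡ 10 (mod 19) since 2·10 = 20 ≡ 1, so λ ≡ 17.
  x = λ² - 11 - 13 = 289 - 24 ≡ 18; y = λ·(11 - 18) - 12 ≡ 2. → (18, 2)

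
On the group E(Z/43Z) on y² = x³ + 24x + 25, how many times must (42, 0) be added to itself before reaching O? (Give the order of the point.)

2

2P: (42, 0) + (42, 0): same x and y₁ ≡ -y₂, so the sum is O.
2P = O, so the order is 2.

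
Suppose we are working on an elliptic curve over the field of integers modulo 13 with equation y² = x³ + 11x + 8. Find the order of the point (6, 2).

10

2P: tangent at (6, 2): λ = (3·6² + 11)/(2·2) ≡ 2/4. 4⁻¹ ≡ 10 (mod 13) since 4·10 = 40 ≡ 1, so λ ≡ 2·10 ≡ 7.
  x = λ² - 6 - 6 = 49 - 12 ≡ 11; y = λ·(6 - 11) - 2 ≡ 2. → (11, 2)
3P: (11, 2) + (6, 2). λ = (2 - 2)/(6 - 11) ≡ 0/8 mod 13. 8⁻¹ ≡ 5 (mod 13), so λ ≡ 0.
  x = λ² - 11 - 6 = 0 - 17 ≡ 9; y = λ·(11 - 9) - 2 ≡ 11. → (9, 11)
4P: (9, 11) + (6, 2). λ = (2 - 11)/(6 - 9) ≡ 4/10 mod 13. 10⁻¹ ≡ 4 (mod 13) since 10·4 = 40 ≡ 1, so λ ≡ 3.
  x = λ² - 9 - 6 = 9 - 15 ≡ 7; y = λ·(9 - 7) - 11 ≡ 8. → (7, 8)
5P: (7, 8) + (6, 2). λ = (2 - 8)/(6 - 7) ≡ 7/12 mod 13. 12⁻¹ ≡ 12 (mod 13), so λ ≡ 6.
  x = λ² - 7 - 6 = 36 - 13 ≡ 10; y = λ·(7 - 10) - 8 ≡ 0. → (10, 0)
6P: (10, 0) + (6, 2). λ = (2 - 0)/(6 - 10) ≡ 2/9 mod 13. 9⁻¹ ≡ 3 (mod 13), so λ ≡ 6.
  x = λ² - 10 - 6 = 36 - 16 ≡ 7; y = λ·(10 - 7) - 0 ≡ 5. → (7, 5)
7P: (7, 5) + (6, 2). λ = (2 - 5)/(6 - 7) ≡ 10/12 mod 13. 12⁻¹ ≡ 12 (mod 13) since 12·12 = 144 ≡ 1, so λ ≡ 3.
  x = λ² - 7 - 6 = 9 - 13 ≡ 9; y = λ·(7 - 9) - 5 ≡ 2. → (9, 2)
8P: (9, 2) + (6, 2). λ = (2 - 2)/(6 - 9) ≡ 0/10 mod 13. 10⁻¹ ≡ 4 (mod 13) since 10·4 = 40 ≡ 1, so λ ≡ 0.
  x = λ² - 9 - 6 = 0 - 15 ≡ 11; y = λ·(9 - 11) - 2 ≡ 11. → (11, 11)
9P: (11, 11) + (6, 2). λ = (2 - 11)/(6 - 11) ≡ 4/8 mod 13. 8⁻¹ ≡ 5 (mod 13), so λ ≡ 7.
  x = λ² - 11 - 6 = 49 - 17 ≡ 6; y = λ·(11 - 6) - 11 ≡ 11. → (6, 11)
10P: (6, 11) + (6, 2): same x and y₁ ≡ -y₂, so the sum is ∞.
10P = ∞, so the order is 10.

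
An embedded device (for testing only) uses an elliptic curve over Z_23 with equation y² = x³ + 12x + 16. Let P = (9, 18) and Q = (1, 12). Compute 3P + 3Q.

(22, 16)

First 3P:
Repeated addition: build up to 3P.
2P: tangent at (9, 18): λ = (3·9² + 12)/(2·18) ≡ 2/13. 13⁻¹ ≡ 16 (mod 23), so λ ≡ 2·16 ≡ 9.
  x = λ² - 9 - 9 = 81 - 18 ≡ 17; y = λ·(9 - 17) - 18 ≡ 2. → (17, 2)
3P: (17, 2) + (9, 18). λ = (18 - 2)/(9 - 17) ≡ 16/15 mod 23. 15⁻¹ ≡ 20 (mod 23), so λ ≡ 21.
  x = λ² - 17 - 9 = 441 - 26 ≡ 1; y = λ·(17 - 1) - 2 ≡ 12. → (1, 12)
3P = (1, 12).
Next 3Q:
Repeated addition: build up to 3Q.
2Q: tangent at (1, 12): λ = (3·1² + 12)/(2·12) ≡ 15/1. 1⁻¹ ≡ 1 (mod 23) since 1·1 = 1 ≡ 1, so λ ≡ 15·1 ≡ 15.
  x = λ² - 1 - 1 = 225 - 2 ≡ 16; y = λ·(1 - 16) - 12 ≡ 16. → (16, 16)
3Q: (16, 16) + (1, 12). λ = (12 - 16)/(1 - 16) ≡ 19/8 mod 23. 8⁻¹ ≡ 3 (mod 23) since 8·3 = 24 ≡ 1, so λ ≡ 11.
  x = λ² - 16 - 1 = 121 - 17 ≡ 12; y = λ·(16 - 12) - 16 ≡ 5. → (12, 5)
3Q = (12, 5).
Finally 3P + 3Q:
(1, 12) + (12, 5). λ = (5 - 12)/(12 - 1) ≡ 16/11 mod 23. 11⁻¹ ≡ 21 (mod 23) since 11·21 = 231 ≡ 1, so λ ≡ 14.
  x = λ² - 1 - 12 = 196 - 13 ≡ 22; y = λ·(1 - 22) - 12 ≡ 16. → (22, 16)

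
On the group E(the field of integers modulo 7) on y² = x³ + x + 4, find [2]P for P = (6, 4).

(4, 4)

tangent at (6, 4): λ = (3·6² + 1)/(2·4) ≡ 4/1. 1⁻¹ ≡ 1 (mod 7) since 1·1 = 1 ≡ 1, so λ ≡ 4·1 ≡ 4.
  x = λ² - 6 - 6 = 16 - 12 ≡ 4; y = λ·(6 - 4) - 4 ≡ 4. → (4, 4)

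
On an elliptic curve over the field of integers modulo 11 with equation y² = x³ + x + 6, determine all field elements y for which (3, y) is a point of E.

5, 6

x³ + 1x + 6 = 36 ≡ 3 (mod 11).
Square roots of 3 mod 11: 5 and 6 (since 5² = 25 ≡ 3).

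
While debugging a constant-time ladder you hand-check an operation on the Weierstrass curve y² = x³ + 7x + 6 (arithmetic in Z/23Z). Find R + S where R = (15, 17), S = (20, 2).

(15, 17) + (20, 2). λ = (2 - 17)/(20 - 15) ≡ 8/5 mod 23. 5⁻¹ ≡ 14 (mod 23), so λ ≡ 20.
  x = λ² - 15 - 20 = 400 - 35 ≡ 20; y = λ·(15 - 20) - 17 ≡ 21. → (20, 21)

(20, 21)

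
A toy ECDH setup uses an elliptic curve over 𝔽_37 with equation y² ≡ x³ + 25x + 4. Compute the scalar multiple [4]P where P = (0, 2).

(7, 2)

Repeated addition: build up to 4P.
2P: tangent at (0, 2): λ = (3·0² + 25)/(2·2) ≡ 25/4. 4⁻¹ ≡ 28 (mod 37) since 4·28 = 112 ≡ 1, so λ ≡ 25·28 ≡ 34.
  x = λ² - 0 - 0 = 1156 - 0 ≡ 9; y = λ·(0 - 9) - 2 ≡ 25. → (9, 25)
3P: (9, 25) + (0, 2). λ = (2 - 25)/(0 - 9) ≡ 14/28 mod 37. 28⁻¹ ≡ 4 (mod 37) since 28·4 = 112 ≡ 1, so λ ≡ 19.
  x = λ² - 9 - 0 = 361 - 9 ≡ 19; y = λ·(9 - 19) - 25 ≡ 7. → (19, 7)
4P: (19, 7) + (0, 2). λ = (2 - 7)/(0 - 19) ≡ 32/18 mod 37. 18⁻¹ ≡ 35 (mod 37), so λ ≡ 10.
  x = λ² - 19 - 0 = 100 - 19 ≡ 7; y = λ·(19 - 7) - 7 ≡ 2. → (7, 2)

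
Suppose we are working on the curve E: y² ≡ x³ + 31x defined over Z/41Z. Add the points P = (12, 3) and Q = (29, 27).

(1, 27)

(12, 3) + (29, 27). λ = (27 - 3)/(29 - 12) ≡ 24/17 mod 41. 17⁻¹ ≡ 29 (mod 41), so λ ≡ 40.
  x = λ² - 12 - 29 = 1600 - 41 ≡ 1; y = λ·(12 - 1) - 3 ≡ 27. → (1, 27)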